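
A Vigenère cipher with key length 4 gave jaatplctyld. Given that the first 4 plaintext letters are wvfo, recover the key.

Subtract each crib letter from the matching ciphertext letter (mod 26):
j(9)−w(22)=-13≡13 → n
a(0)−v(21)=-21≡5 → f
a(0)−f(5)=-5≡21 → v
t(19)−o(14)=5 → f

nfvf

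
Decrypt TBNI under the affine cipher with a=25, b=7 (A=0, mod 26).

The inverse of 25 mod 26 is 25, since 25·25=625≡1. Apply D(y)=25·(y−7) mod 26:
T(19): 25·(19−7)=300≡14 → O
B(1): 25·(1−7)=-150≡6 → G
N(13): 25·(13−7)=150≡20 → U
I(8): 25·(8−7)=25 → Z

OGUZ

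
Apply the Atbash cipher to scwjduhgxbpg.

s(18) → h(7)
c(2) → x(23)
w(22) → d(3)
j(9) → q(16)
d(3) → w(22)
u(20) → f(5)
h(7) → s(18)
g(6) → t(19)
x(23) → c(2)
b(1) → y(24)
p(15) → k(10)
g(6) → t(19)

hxdqwfstcykt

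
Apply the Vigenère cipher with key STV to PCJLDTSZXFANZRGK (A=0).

HVEDWOKSSXTIRKBC

Repeat the key across the message: STVSTVSTVSTVSTVS
P(15)+S(18): 33≡7 → H
C(2)+T(19): 21 → V
J(9)+V(21): 30≡4 → E
L(11)+S(18): 29≡3 → D
D(3)+T(19): 22 → W
T(19)+V(21): 40≡14 → O
S(18)+S(18): 36≡10 → K
Z(25)+T(19): 44≡18 → S
X(23)+V(21): 44≡18 → S
F(5)+S(18): 23 → X
A(0)+T(19): 19 → T
N(13)+V(21): 34≡8 → I
Z(25)+S(18): 43≡17 → R
R(17)+T(19): 36≡10 → K
G(6)+V(21): 27≡1 → B
K(10)+S(18): 28≡2 → C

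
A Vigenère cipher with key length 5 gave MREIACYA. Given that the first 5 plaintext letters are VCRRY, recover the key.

RPNRC

Subtract each crib letter from the matching ciphertext letter (mod 26):
M(12)−V(21)=-9≡17 → R
R(17)−C(2)=15 → P
E(4)−R(17)=-13≡13 → N
I(8)−R(17)=-9≡17 → R
A(0)−Y(24)=-24≡2 → C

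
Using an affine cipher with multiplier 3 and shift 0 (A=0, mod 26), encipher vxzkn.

v(21): 3·21+0=63≡11 → l
x(23): 3·23+0=69≡17 → r
z(25): 3·25+0=75≡23 → x
k(10): 3·10+0=30≡4 → e
n(13): 3·13+0=39≡13 → n

lrxen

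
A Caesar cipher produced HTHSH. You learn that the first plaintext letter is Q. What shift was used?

From the crib: H(7)−Q(16)=-9≡17, so the shift is 17.

17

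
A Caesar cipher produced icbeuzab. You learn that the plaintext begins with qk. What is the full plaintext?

From the crib: i(8)−q(16)=-8≡18, so the shift is 18.
Subtract 18 from each ciphertext letter:
i(8): 8−18=-10≡16 → q
c(2): 2−18=-16≡10 → k
b(1): 1−18=-17≡9 → j
e(4): 4−18=-14≡12 → m
u(20): 20−18=2 → c
z(25): 25−18=7 → h
a(0): 0−18=-18≡8 → i
b(1): 1−18=-17≡9 → j

qkjmchij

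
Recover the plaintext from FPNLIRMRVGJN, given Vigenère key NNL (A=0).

Repeat the key across the ciphertext: NNLNNLNNLNNL
F(5)−N(13): -8≡18 → S
P(15)−N(13): 2 → C
N(13)−L(11): 2 → C
L(11)−N(13): -2≡24 → Y
I(8)−N(13): -5≡21 → V
R(17)−L(11): 6 → G
M(12)−N(13): -1≡25 → Z
R(17)−N(13): 4 → E
V(21)−L(11): 10 → K
G(6)−N(13): -7≡19 → T
J(9)−N(13): -4≡22 → W
N(13)−L(11): 2 → C

SCCYVGZEKTWC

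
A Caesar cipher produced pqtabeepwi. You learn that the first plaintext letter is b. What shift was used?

From the crib: p(15)−b(1)=14, so the shift is 14.

14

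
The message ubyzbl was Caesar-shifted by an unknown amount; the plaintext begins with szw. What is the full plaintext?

szwxzj

From the crib: u(20)−s(18)=2, so the shift is 2.
Subtract 2 from each ciphertext letter:
u(20): 20−2=18 → s
b(1): 1−2=-1≡25 → z
y(24): 24−2=22 → w
z(25): 25−2=23 → x
b(1): 1−2=-1≡25 → z
l(11): 11−2=9 → j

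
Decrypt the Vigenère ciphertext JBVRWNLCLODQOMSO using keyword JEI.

Repeat the key across the ciphertext: JEIJEIJEIJEIJEIJ
J(9)−J(9): 0 → A
B(1)−E(4): -3≡23 → X
V(21)−I(8): 13 → N
R(17)−J(9): 8 → I
W(22)−E(4): 18 → S
N(13)−I(8): 5 → F
L(11)−J(9): 2 → C
C(2)−E(4): -2≡24 → Y
L(11)−I(8): 3 → D
O(14)−J(9): 5 → F
D(3)−E(4): -1≡25 → Z
Q(16)−I(8): 8 → I
O(14)−J(9): 5 → F
M(12)−E(4): 8 → I
S(18)−I(8): 10 → K
O(14)−J(9): 5 → F

AXNISFCYDFZIFIKF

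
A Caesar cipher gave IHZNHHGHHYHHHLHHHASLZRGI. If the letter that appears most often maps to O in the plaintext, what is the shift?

The most frequent ciphertext letter is H (appears 11 times).
H is position 7; O is position 14.
Shift = -7≡19.

19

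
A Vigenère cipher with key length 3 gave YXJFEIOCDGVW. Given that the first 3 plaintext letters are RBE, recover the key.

Subtract each crib letter from the matching ciphertext letter (mod 26):
Y(24)−R(17)=7 → H
X(23)−B(1)=22 → W
J(9)−E(4)=5 → F

HWF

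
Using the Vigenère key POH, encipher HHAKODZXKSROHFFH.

WVHZCKOLRHFVWTMW

Repeat the key across the message: POHPOHPOHPOHPOHP
H(7)+P(15): 22 → W
H(7)+O(14): 21 → V
A(0)+H(7): 7 → H
K(10)+P(15): 25 → Z
O(14)+O(14): 28≡2 → C
D(3)+H(7): 10 → K
Z(25)+P(15): 40≡14 → O
X(23)+O(14): 37≡11 → L
K(10)+H(7): 17 → R
S(18)+P(15): 33≡7 → H
R(17)+O(14): 31≡5 → F
O(14)+H(7): 21 → V
H(7)+P(15): 22 → W
F(5)+O(14): 19 → T
F(5)+H(7): 12 → M
H(7)+P(15): 22 → W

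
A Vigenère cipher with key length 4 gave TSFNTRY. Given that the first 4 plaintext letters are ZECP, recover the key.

UODY

Subtract each crib letter from the matching ciphertext letter (mod 26):
T(19)−Z(25)=-6≡20 → U
S(18)−E(4)=14 → O
F(5)−C(2)=3 → D
N(13)−P(15)=-2≡24 → Y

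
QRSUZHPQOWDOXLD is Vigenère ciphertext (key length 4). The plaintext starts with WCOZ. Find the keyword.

Subtract each crib letter from the matching ciphertext letter (mod 26):
Q(16)−W(22)=-6≡20 → U
R(17)−C(2)=15 → P
S(18)−O(14)=4 → E
U(20)−Z(25)=-5≡21 → V

UPEV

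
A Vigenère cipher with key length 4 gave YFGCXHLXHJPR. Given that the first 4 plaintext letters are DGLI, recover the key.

Subtract each crib letter from the matching ciphertext letter (mod 26):
Y(24)−D(3)=21 → V
F(5)−G(6)=-1≡25 → Z
G(6)−L(11)=-5≡21 → V
C(2)−I(8)=-6≡20 → U

VZVU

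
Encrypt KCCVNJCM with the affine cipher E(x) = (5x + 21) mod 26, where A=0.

TFFWIOFD

K(10): 5·10+21=71≡19 → T
C(2): 5·2+21=31≡5 → F
C(2): 5·2+21=31≡5 → F
V(21): 5·21+21=126≡22 → W
N(13): 5·13+21=86≡8 → I
J(9): 5·9+21=66≡14 → O
C(2): 5·2+21=31≡5 → F
M(12): 5·12+21=81≡3 → D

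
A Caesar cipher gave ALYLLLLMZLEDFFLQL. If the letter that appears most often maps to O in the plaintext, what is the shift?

23

The most frequent ciphertext letter is L (appears 8 times).
L is position 11; O is position 14.
Shift = -3≡23.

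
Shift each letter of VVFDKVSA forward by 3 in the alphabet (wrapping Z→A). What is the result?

YYIGNYVD

V(21): 21+3=24 → Y
V(21): 21+3=24 → Y
F(5): 5+3=8 → I
D(3): 3+3=6 → G
K(10): 10+3=13 → N
V(21): 21+3=24 → Y
S(18): 18+3=21 → V
A(0): 0+3=3 → D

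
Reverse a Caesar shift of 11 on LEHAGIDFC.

L(11): 11−11=0 → A
E(4): 4−11=-7≡19 → T
H(7): 7−11=-4≡22 → W
A(0): 0−11=-11≡15 → P
G(6): 6−11=-5≡21 → V
I(8): 8−11=-3≡23 → X
D(3): 3−11=-8≡18 → S
F(5): 5−11=-6≡20 → U
C(2): 2−11=-9≡17 → R

ATWPVXSUR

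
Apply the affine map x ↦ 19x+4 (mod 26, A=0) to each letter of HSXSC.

H(7): 19·7+4=137≡7 → H
S(18): 19·18+4=346≡8 → I
X(23): 19·23+4=441≡25 → Z
S(18): 19·18+4=346≡8 → I
C(2): 19·2+4=42≡16 → Q

HIZIQ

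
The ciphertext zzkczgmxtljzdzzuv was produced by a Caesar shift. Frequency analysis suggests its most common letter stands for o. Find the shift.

11

The most frequent ciphertext letter is z (appears 6 times).
z is position 25; o is position 14.
Shift = 11.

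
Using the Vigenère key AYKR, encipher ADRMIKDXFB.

ABBDIINOFZ

Repeat the key across the message: AYKRAYKRAY
A(0)+A(0): 0 → A
D(3)+Y(24): 27≡1 → B
R(17)+K(10): 27≡1 → B
M(12)+R(17): 29≡3 → D
I(8)+A(0): 8 → I
K(10)+Y(24): 34≡8 → I
D(3)+K(10): 13 → N
X(23)+R(17): 40≡14 → O
F(5)+A(0): 5 → F
B(1)+Y(24): 25 → Z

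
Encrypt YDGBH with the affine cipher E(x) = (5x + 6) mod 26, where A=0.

WVKLP

Y(24): 5·24+6=126≡22 → W
D(3): 5·3+6=21 → V
G(6): 5·6+6=36≡10 → K
B(1): 5·1+6=11 → L
H(7): 5·7+6=41≡15 → P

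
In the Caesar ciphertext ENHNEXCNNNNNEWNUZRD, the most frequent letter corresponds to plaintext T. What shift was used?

20

The most frequent ciphertext letter is N (appears 8 times).
N is position 13; T is position 19.
Shift = -6≡20.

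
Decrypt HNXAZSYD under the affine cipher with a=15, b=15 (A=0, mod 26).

WMEZSVLU

The inverse of 15 mod 26 is 7, since 15·7=105≡1. Apply D(y)=7·(y−15) mod 26:
H(7): 7·(7−15)=-56≡22 → W
N(13): 7·(13−15)=-14≡12 → M
X(23): 7·(23−15)=56≡4 → E
A(0): 7·(0−15)=-105≡25 → Z
Z(25): 7·(25−15)=70≡18 → S
S(18): 7·(18−15)=21 → V
Y(24): 7·(24−15)=63≡11 → L
D(3): 7·(3−15)=-84≡20 → U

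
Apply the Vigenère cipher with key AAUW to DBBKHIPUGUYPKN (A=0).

Repeat the key across the message: AAUWAAUWAAUWAA
D(3)+A(0): 3 → D
B(1)+A(0): 1 → B
B(1)+U(20): 21 → V
K(10)+W(22): 32≡6 → G
H(7)+A(0): 7 → H
I(8)+A(0): 8 → I
P(15)+U(20): 35≡9 → J
U(20)+W(22): 42≡16 → Q
G(6)+A(0): 6 → G
U(20)+A(0): 20 → U
Y(24)+U(20): 44≡18 → S
P(15)+W(22): 37≡11 → L
K(10)+A(0): 10 → K
N(13)+A(0): 13 → N

DBVGHIJQGUSLKN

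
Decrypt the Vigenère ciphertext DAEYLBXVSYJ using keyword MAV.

RAJMLGLVXMJ

Repeat the key across the ciphertext: MAVMAVMAVMA
D(3)−M(12): -9≡17 → R
A(0)−A(0): 0 → A
E(4)−V(21): -17≡9 → J
Y(24)−M(12): 12 → M
L(11)−A(0): 11 → L
B(1)−V(21): -20≡6 → G
X(23)−M(12): 11 → L
V(21)−A(0): 21 → V
S(18)−V(21): -3≡23 → X
Y(24)−M(12): 12 → M
J(9)−A(0): 9 → J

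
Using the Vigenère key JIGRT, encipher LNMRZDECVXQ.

UVSISMMIMQZ

Repeat the key across the message: JIGRTJIGRTJ
L(11)+J(9): 20 → U
N(13)+I(8): 21 → V
M(12)+G(6): 18 → S
R(17)+R(17): 34≡8 → I
Z(25)+T(19): 44≡18 → S
D(3)+J(9): 12 → M
E(4)+I(8): 12 → M
C(2)+G(6): 8 → I
V(21)+R(17): 38≡12 → M
X(23)+T(19): 42≡16 → Q
Q(16)+J(9): 25 → Z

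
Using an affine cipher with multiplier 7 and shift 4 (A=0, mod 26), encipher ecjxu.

e(4): 7·4+4=32≡6 → g
c(2): 7·2+4=18 → s
j(9): 7·9+4=67≡15 → p
x(23): 7·23+4=165≡9 → j
u(20): 7·20+4=144≡14 → o

gspjo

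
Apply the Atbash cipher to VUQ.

EFJ

V(21) → E(4)
U(20) → F(5)
Q(16) → J(9)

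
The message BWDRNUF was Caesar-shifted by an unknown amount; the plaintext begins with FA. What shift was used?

From the crib: B(1)−F(5)=-4≡22, so the shift is 22.

22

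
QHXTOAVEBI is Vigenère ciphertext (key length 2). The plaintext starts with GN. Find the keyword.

Subtract each crib letter from the matching ciphertext letter (mod 26):
Q(16)−G(6)=10 → K
H(7)−N(13)=-6≡20 → U

KU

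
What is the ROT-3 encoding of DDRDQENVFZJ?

GGUGTHQYICM

D(3): 3+3=6 → G
D(3): 3+3=6 → G
R(17): 17+3=20 → U
D(3): 3+3=6 → G
Q(16): 16+3=19 → T
E(4): 4+3=7 → H
N(13): 13+3=16 → Q
V(21): 21+3=24 → Y
F(5): 5+3=8 → I
Z(25): 25+3=28≡2 → C
J(9): 9+3=12 → M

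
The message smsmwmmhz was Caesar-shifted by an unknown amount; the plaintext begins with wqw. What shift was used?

22

From the crib: s(18)−w(22)=-4≡22, so the shift is 22.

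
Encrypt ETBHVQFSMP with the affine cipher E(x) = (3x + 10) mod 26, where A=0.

E(4): 3·4+10=22 → W
T(19): 3·19+10=67≡15 → P
B(1): 3·1+10=13 → N
H(7): 3·7+10=31≡5 → F
V(21): 3·21+10=73≡21 → V
Q(16): 3·16+10=58≡6 → G
F(5): 3·5+10=25 → Z
S(18): 3·18+10=64≡12 → M
M(12): 3·12+10=46≡20 → U
P(15): 3·15+10=55≡3 → D

WPNFVGZMUD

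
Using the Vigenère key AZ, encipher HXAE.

HWAD

Repeat the key across the message: AZAZ
H(7)+A(0): 7 → H
X(23)+Z(25): 48≡22 → W
A(0)+A(0): 0 → A
E(4)+Z(25): 29≡3 → D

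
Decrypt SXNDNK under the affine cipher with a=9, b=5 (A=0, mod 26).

The inverse of 9 mod 26 is 3, since 9·3=27≡1. Apply D(y)=3·(y−5) mod 26:
S(18): 3·(18−5)=39≡13 → N
X(23): 3·(23−5)=54≡2 → C
N(13): 3·(13−5)=24 → Y
D(3): 3·(3−5)=-6≡20 → U
N(13): 3·(13−5)=24 → Y
K(10): 3·(10−5)=15 → P

NCYUYP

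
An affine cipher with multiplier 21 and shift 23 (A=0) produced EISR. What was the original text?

The inverse of 21 mod 26 is 5, since 21·5=105≡1. Apply D(y)=5·(y−23) mod 26:
E(4): 5·(4−23)=-95≡9 → J
I(8): 5·(8−23)=-75≡3 → D
S(18): 5·(18−23)=-25≡1 → B
R(17): 5·(17−23)=-30≡22 → W

JDBW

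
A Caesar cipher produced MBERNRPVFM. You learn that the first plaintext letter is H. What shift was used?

From the crib: M(12)−H(7)=5, so the shift is 5.

5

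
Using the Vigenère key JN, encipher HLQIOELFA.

Repeat the key across the message: JNJNJNJNJ
H(7)+J(9): 16 → Q
L(11)+N(13): 24 → Y
Q(16)+J(9): 25 → Z
I(8)+N(13): 21 → V
O(14)+J(9): 23 → X
E(4)+N(13): 17 → R
L(11)+J(9): 20 → U
F(5)+N(13): 18 → S
A(0)+J(9): 9 → J

QYZVXRUSJ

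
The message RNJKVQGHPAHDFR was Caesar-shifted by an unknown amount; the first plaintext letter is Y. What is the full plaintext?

From the crib: R(17)−Y(24)=-7≡19, so the shift is 19.
Subtract 19 from each ciphertext letter:
R(17): 17−19=-2≡24 → Y
N(13): 13−19=-6≡20 → U
J(9): 9−19=-10≡16 → Q
K(10): 10−19=-9≡17 → R
V(21): 21−19=2 → C
Q(16): 16−19=-3≡23 → X
G(6): 6−19=-13≡13 → N
H(7): 7−19=-12≡14 → O
P(15): 15−19=-4≡22 → W
A(0): 0−19=-19≡7 → H
H(7): 7−19=-12≡14 → O
D(3): 3−19=-16≡10 → K
F(5): 5−19=-14≡12 → M
R(17): 17−19=-2≡24 → Y

YUQRCXNOWHOKMY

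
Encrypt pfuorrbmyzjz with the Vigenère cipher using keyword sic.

hnwgzttuarrb

Repeat the key across the message: sicsicsicsic
p(15)+s(18): 33≡7 → h
f(5)+i(8): 13 → n
u(20)+c(2): 22 → w
o(14)+s(18): 32≡6 → g
r(17)+i(8): 25 → z
r(17)+c(2): 19 → t
b(1)+s(18): 19 → t
m(12)+i(8): 20 → u
y(24)+c(2): 26≡0 → a
z(25)+s(18): 43≡17 → r
j(9)+i(8): 17 → r
z(25)+c(2): 27≡1 → b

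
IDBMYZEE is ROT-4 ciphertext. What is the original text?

I(8): 8−4=4 → E
D(3): 3−4=-1≡25 → Z
B(1): 1−4=-3≡23 → X
M(12): 12−4=8 → I
Y(24): 24−4=20 → U
Z(25): 25−4=21 → V
E(4): 4−4=0 → A
E(4): 4−4=0 → A

EZXIUVAA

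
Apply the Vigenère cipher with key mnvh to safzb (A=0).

Repeat the key across the message: mnvhm
s(18)+m(12): 30≡4 → e
a(0)+n(13): 13 → n
f(5)+v(21): 26≡0 → a
z(25)+h(7): 32≡6 → g
b(1)+m(12): 13 → n

enagn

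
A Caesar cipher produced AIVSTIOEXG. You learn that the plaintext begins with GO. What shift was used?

20

From the crib: A(0)−G(6)=-6≡20, so the shift is 20.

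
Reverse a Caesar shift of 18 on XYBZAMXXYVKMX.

FGJHIUFFGDSUF

X(23): 23−18=5 → F
Y(24): 24−18=6 → G
B(1): 1−18=-17≡9 → J
Z(25): 25−18=7 → H
A(0): 0−18=-18≡8 → I
M(12): 12−18=-6≡20 → U
X(23): 23−18=5 → F
X(23): 23−18=5 → F
Y(24): 24−18=6 → G
V(21): 21−18=3 → D
K(10): 10−18=-8≡18 → S
M(12): 12−18=-6≡20 → U
X(23): 23−18=5 → F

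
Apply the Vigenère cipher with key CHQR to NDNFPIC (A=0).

PKDWRPS

Repeat the key across the message: CHQRCHQ
N(13)+C(2): 15 → P
D(3)+H(7): 10 → K
N(13)+Q(16): 29≡3 → D
F(5)+R(17): 22 → W
P(15)+C(2): 17 → R
I(8)+H(7): 15 → P
C(2)+Q(16): 18 → S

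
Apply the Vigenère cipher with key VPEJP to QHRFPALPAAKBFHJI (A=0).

Repeat the key across the message: VPEJPVPEJPVPEJPV
Q(16)+V(21): 37≡11 → L
H(7)+P(15): 22 → W
R(17)+E(4): 21 → V
F(5)+J(9): 14 → O
P(15)+P(15): 30≡4 → E
A(0)+V(21): 21 → V
L(11)+P(15): 26≡0 → A
P(15)+E(4): 19 → T
A(0)+J(9): 9 → J
A(0)+P(15): 15 → P
K(10)+V(21): 31≡5 → F
B(1)+P(15): 16 → Q
F(5)+E(4): 9 → J
H(7)+J(9): 16 → Q
J(9)+P(15): 24 → Y
I(8)+V(21): 29≡3 → D

LWVOEVATJPFQJQYD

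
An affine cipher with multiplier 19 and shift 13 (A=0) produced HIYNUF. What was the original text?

The inverse of 19 mod 26 is 11, since 19·11=209≡1. Apply D(y)=11·(y−13) mod 26:
H(7): 11·(7−13)=-66≡12 → M
I(8): 11·(8−13)=-55≡23 → X
Y(24): 11·(24−13)=121≡17 → R
N(13): 11·(13−13)=0 → A
U(20): 11·(20−13)=77≡25 → Z
F(5): 11·(5−13)=-88≡16 → Q

MXRAZQ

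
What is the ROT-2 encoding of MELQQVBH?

OGNSSXDJ

M(12): 12+2=14 → O
E(4): 4+2=6 → G
L(11): 11+2=13 → N
Q(16): 16+2=18 → S
Q(16): 16+2=18 → S
V(21): 21+2=23 → X
B(1): 1+2=3 → D
H(7): 7+2=9 → J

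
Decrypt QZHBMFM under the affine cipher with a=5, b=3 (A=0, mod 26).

NUGKHQH

The inverse of 5 mod 26 is 21, since 5·21=105≡1. Apply D(y)=21·(y−3) mod 26:
Q(16): 21·(16−3)=273≡13 → N
Z(25): 21·(25−3)=462≡20 → U
H(7): 21·(7−3)=84≡6 → G
B(1): 21·(1−3)=-42≡10 → K
M(12): 21·(12−3)=189≡7 → H
F(5): 21·(5−3)=42≡16 → Q
M(12): 21·(12−3)=189≡7 → H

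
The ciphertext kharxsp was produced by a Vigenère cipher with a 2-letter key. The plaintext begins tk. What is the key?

Subtract each crib letter from the matching ciphertext letter (mod 26):
k(10)−t(19)=-9≡17 → r
h(7)−k(10)=-3≡23 → x

rx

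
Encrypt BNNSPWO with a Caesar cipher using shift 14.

B(1): 1+14=15 → P
N(13): 13+14=27≡1 → B
N(13): 13+14=27≡1 → B
S(18): 18+14=32≡6 → G
P(15): 15+14=29≡3 → D
W(22): 22+14=36≡10 → K
O(14): 14+14=28≡2 → C

PBBGDKC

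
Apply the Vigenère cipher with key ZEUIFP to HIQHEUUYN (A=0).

Repeat the key across the message: ZEUIFPZEU
H(7)+Z(25): 32≡6 → G
I(8)+E(4): 12 → M
Q(16)+U(20): 36≡10 → K
H(7)+I(8): 15 → P
E(4)+F(5): 9 → J
U(20)+P(15): 35≡9 → J
U(20)+Z(25): 45≡19 → T
Y(24)+E(4): 28≡2 → C
N(13)+U(20): 33≡7 → H

GMKPJJTCH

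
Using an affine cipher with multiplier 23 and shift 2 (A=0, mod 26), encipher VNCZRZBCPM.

RPWFDFZWJS

V(21): 23·21+2=485≡17 → R
N(13): 23·13+2=301≡15 → P
C(2): 23·2+2=48≡22 → W
Z(25): 23·25+2=577≡5 → F
R(17): 23·17+2=393≡3 → D
Z(25): 23·25+2=577≡5 → F
B(1): 23·1+2=25 → Z
C(2): 23·2+2=48≡22 → W
P(15): 23·15+2=347≡9 → J
M(12): 23·12+2=278≡18 → S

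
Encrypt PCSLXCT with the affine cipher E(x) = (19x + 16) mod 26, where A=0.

PCURLCN

P(15): 19·15+16=301≡15 → P
C(2): 19·2+16=54≡2 → C
S(18): 19·18+16=358≡20 → U
L(11): 19·11+16=225≡17 → R
X(23): 19·23+16=453≡11 → L
C(2): 19·2+16=54≡2 → C
T(19): 19·19+16=377≡13 → N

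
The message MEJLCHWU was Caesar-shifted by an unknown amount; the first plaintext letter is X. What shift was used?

15

From the crib: M(12)−X(23)=-11≡15, so the shift is 15.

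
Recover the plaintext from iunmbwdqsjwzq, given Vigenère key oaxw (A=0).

uuqqnwguejzdc

Repeat the key across the ciphertext: oaxwoaxwoaxwo
i(8)−o(14): -6≡20 → u
u(20)−a(0): 20 → u
n(13)−x(23): -10≡16 → q
m(12)−w(22): -10≡16 → q
b(1)−o(14): -13≡13 → n
w(22)−a(0): 22 → w
d(3)−x(23): -20≡6 → g
q(16)−w(22): -6≡20 → u
s(18)−o(14): 4 → e
j(9)−a(0): 9 → j
w(22)−x(23): -1≡25 → z
z(25)−w(22): 3 → d
q(16)−o(14): 2 → c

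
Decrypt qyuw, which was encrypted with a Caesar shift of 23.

tbxz

q(16): 16−23=-7≡19 → t
y(24): 24−23=1 → b
u(20): 20−23=-3≡23 → x
w(22): 22−23=-1≡25 → z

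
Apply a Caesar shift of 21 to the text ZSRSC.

Z(25): 25+21=46≡20 → U
S(18): 18+21=39≡13 → N
R(17): 17+21=38≡12 → M
S(18): 18+21=39≡13 → N
C(2): 2+21=23 → X

UNMNX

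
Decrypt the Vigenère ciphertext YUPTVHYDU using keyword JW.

Repeat the key across the ciphertext: JWJWJWJWJ
Y(24)−J(9): 15 → P
U(20)−W(22): -2≡24 → Y
P(15)−J(9): 6 → G
T(19)−W(22): -3≡23 → X
V(21)−J(9): 12 → M
H(7)−W(22): -15≡11 → L
Y(24)−J(9): 15 → P
D(3)−W(22): -19≡7 → H
U(20)−J(9): 11 → L

PYGXMLPHL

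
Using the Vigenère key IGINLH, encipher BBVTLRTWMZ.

JHDGWYBCUM

Repeat the key across the message: IGINLHIGIN
B(1)+I(8): 9 → J
B(1)+G(6): 7 → H
V(21)+I(8): 29≡3 → D
T(19)+N(13): 32≡6 → G
L(11)+L(11): 22 → W
R(17)+H(7): 24 → Y
T(19)+I(8): 27≡1 → B
W(22)+G(6): 28≡2 → C
M(12)+I(8): 20 → U
Z(25)+N(13): 38≡12 → M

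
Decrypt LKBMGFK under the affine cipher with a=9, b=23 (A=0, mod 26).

QNMTBYN

The inverse of 9 mod 26 is 3, since 9·3=27≡1. Apply D(y)=3·(y−23) mod 26:
L(11): 3·(11−23)=-36≡16 → Q
K(10): 3·(10−23)=-39≡13 → N
B(1): 3·(1−23)=-66≡12 → M
M(12): 3·(12−23)=-33≡19 → T
G(6): 3·(6−23)=-51≡1 → B
F(5): 3·(5−23)=-54≡24 → Y
K(10): 3·(10−23)=-39≡13 → N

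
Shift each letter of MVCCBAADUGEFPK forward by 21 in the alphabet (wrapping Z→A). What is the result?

HQXXWVVYPBZAKF

M(12): 12+21=33≡7 → H
V(21): 21+21=42≡16 → Q
C(2): 2+21=23 → X
C(2): 2+21=23 → X
B(1): 1+21=22 → W
A(0): 0+21=21 → V
A(0): 0+21=21 → V
D(3): 3+21=24 → Y
U(20): 20+21=41≡15 → P
G(6): 6+21=27≡1 → B
E(4): 4+21=25 → Z
F(5): 5+21=26≡0 → A
P(15): 15+21=36≡10 → K
K(10): 10+21=31≡5 → F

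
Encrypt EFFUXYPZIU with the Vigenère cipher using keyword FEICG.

JJNWDDTHKA

Repeat the key across the message: FEICGFEICG
E(4)+F(5): 9 → J
F(5)+E(4): 9 → J
F(5)+I(8): 13 → N
U(20)+C(2): 22 → W
X(23)+G(6): 29≡3 → D
Y(24)+F(5): 29≡3 → D
P(15)+E(4): 19 → T
Z(25)+I(8): 33≡7 → H
I(8)+C(2): 10 → K
U(20)+G(6): 26≡0 → A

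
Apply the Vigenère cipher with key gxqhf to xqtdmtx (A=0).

dnjkrzu

Repeat the key across the message: gxqhfgx
x(23)+g(6): 29≡3 → d
q(16)+x(23): 39≡13 → n
t(19)+q(16): 35≡9 → j
d(3)+h(7): 10 → k
m(12)+f(5): 17 → r
t(19)+g(6): 25 → z
x(23)+x(23): 46≡20 → u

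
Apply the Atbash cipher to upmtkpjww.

u(20) → f(5)
p(15) → k(10)
m(12) → n(13)
t(19) → g(6)
k(10) → p(15)
p(15) → k(10)
j(9) → q(16)
w(22) → d(3)
w(22) → d(3)

fkngpkqdd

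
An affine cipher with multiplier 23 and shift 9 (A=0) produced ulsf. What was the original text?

The inverse of 23 mod 26 is 17, since 23·17=391≡1. Apply D(y)=17·(y−9) mod 26:
u(20): 17·(20−9)=187≡5 → f
l(11): 17·(11−9)=34≡8 → i
s(18): 17·(18−9)=153≡23 → x
f(5): 17·(5−9)=-68≡10 → k

fixk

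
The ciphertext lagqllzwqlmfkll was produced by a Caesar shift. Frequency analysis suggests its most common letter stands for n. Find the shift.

The most frequent ciphertext letter is l (appears 6 times).
l is position 11; n is position 13.
Shift = -2≡24.

24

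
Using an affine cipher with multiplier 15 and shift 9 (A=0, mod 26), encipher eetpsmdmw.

rriathchb

e(4): 15·4+9=69≡17 → r
e(4): 15·4+9=69≡17 → r
t(19): 15·19+9=294≡8 → i
p(15): 15·15+9=234≡0 → a
s(18): 15·18+9=279≡19 → t
m(12): 15·12+9=189≡7 → h
d(3): 15·3+9=54≡2 → c
m(12): 15·12+9=189≡7 → h
w(22): 15·22+9=339≡1 → b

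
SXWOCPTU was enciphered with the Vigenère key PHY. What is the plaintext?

DQYZVREN

Repeat the key across the ciphertext: PHYPHYPH
S(18)−P(15): 3 → D
X(23)−H(7): 16 → Q
W(22)−Y(24): -2≡24 → Y
O(14)−P(15): -1≡25 → Z
C(2)−H(7): -5≡21 → V
P(15)−Y(24): -9≡17 → R
T(19)−P(15): 4 → E
U(20)−H(7): 13 → N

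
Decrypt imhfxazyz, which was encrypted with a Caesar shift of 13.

i(8): 8−13=-5≡21 → v
m(12): 12−13=-1≡25 → z
h(7): 7−13=-6≡20 → u
f(5): 5−13=-8≡18 → s
x(23): 23−13=10 → k
a(0): 0−13=-13≡13 → n
z(25): 25−13=12 → m
y(24): 24−13=11 → l
z(25): 25−13=12 → m

vzusknmlm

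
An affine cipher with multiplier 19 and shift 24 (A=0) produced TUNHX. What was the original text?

XIJVP

The inverse of 19 mod 26 is 11, since 19·11=209≡1. Apply D(y)=11·(y−24) mod 26:
T(19): 11·(19−24)=-55≡23 → X
U(20): 11·(20−24)=-44≡8 → I
N(13): 11·(13−24)=-121≡9 → J
H(7): 11·(7−24)=-187≡21 → V
X(23): 11·(23−24)=-11≡15 → P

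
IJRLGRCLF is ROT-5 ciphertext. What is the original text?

I(8): 8−5=3 → D
J(9): 9−5=4 → E
R(17): 17−5=12 → M
L(11): 11−5=6 → G
G(6): 6−5=1 → B
R(17): 17−5=12 → M
C(2): 2−5=-3≡23 → X
L(11): 11−5=6 → G
F(5): 5−5=0 → A

DEMGBMXGA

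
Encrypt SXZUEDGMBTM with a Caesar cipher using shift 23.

S(18): 18+23=41≡15 → P
X(23): 23+23=46≡20 → U
Z(25): 25+23=48≡22 → W
U(20): 20+23=43≡17 → R
E(4): 4+23=27≡1 → B
D(3): 3+23=26≡0 → A
G(6): 6+23=29≡3 → D
M(12): 12+23=35≡9 → J
B(1): 1+23=24 → Y
T(19): 19+23=42≡16 → Q
M(12): 12+23=35≡9 → J

PUWRBADJYQJ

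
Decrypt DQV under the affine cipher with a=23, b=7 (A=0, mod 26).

The inverse of 23 mod 26 is 17, since 23·17=391≡1. Apply D(y)=17·(y−7) mod 26:
D(3): 17·(3−7)=-68≡10 → K
Q(16): 17·(16−7)=153≡23 → X
V(21): 17·(21−7)=238≡4 → E

KXE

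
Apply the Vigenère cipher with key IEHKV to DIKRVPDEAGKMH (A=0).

Repeat the key across the message: IEHKVIEHKVIEH
D(3)+I(8): 11 → L
I(8)+E(4): 12 → M
K(10)+H(7): 17 → R
R(17)+K(10): 27≡1 → B
V(21)+V(21): 42≡16 → Q
P(15)+I(8): 23 → X
D(3)+E(4): 7 → H
E(4)+H(7): 11 → L
A(0)+K(10): 10 → K
G(6)+V(21): 27≡1 → B
K(10)+I(8): 18 → S
M(12)+E(4): 16 → Q
H(7)+H(7): 14 → O

LMRBQXHLKBSQO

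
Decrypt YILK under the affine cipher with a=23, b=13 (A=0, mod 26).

FTSB

The inverse of 23 mod 26 is 17, since 23·17=391≡1. Apply D(y)=17·(y−13) mod 26:
Y(24): 17·(24−13)=187≡5 → F
I(8): 17·(8−13)=-85≡19 → T
L(11): 17·(11−13)=-34≡18 → S
K(10): 17·(10−13)=-51≡1 → B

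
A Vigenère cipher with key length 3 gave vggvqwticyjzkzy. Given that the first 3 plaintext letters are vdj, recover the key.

Subtract each crib letter from the matching ciphertext letter (mod 26):
v(21)−v(21)=0 → a
g(6)−d(3)=3 → d
g(6)−j(9)=-3≡23 → x

adx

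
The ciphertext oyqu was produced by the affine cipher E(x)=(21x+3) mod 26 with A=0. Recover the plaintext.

dbnh

The inverse of 21 mod 26 is 5, since 21·5=105≡1. Apply D(y)=5·(y−3) mod 26:
o(14): 5·(14−3)=55≡3 → d
y(24): 5·(24−3)=105≡1 → b
q(16): 5·(16−3)=65≡13 → n
u(20): 5·(20−3)=85≡7 → h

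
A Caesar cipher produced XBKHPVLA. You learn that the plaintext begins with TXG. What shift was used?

From the crib: X(23)−T(19)=4, so the shift is 4.

4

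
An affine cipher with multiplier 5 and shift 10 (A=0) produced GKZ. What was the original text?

UAD

The inverse of 5 mod 26 is 21, since 5·21=105≡1. Apply D(y)=21·(y−10) mod 26:
G(6): 21·(6−10)=-84≡20 → U
K(10): 21·(10−10)=0 → A
Z(25): 21·(25−10)=315≡3 → D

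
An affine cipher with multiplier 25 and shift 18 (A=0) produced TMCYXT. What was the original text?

The inverse of 25 mod 26 is 25, since 25·25=625≡1. Apply D(y)=25·(y−18) mod 26:
T(19): 25·(19−18)=25 → Z
M(12): 25·(12−18)=-150≡6 → G
C(2): 25·(2−18)=-400≡16 → Q
Y(24): 25·(24−18)=150≡20 → U
X(23): 25·(23−18)=125≡21 → V
T(19): 25·(19−18)=25 → Z

ZGQUVZ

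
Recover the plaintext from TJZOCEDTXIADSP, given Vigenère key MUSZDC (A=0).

Repeat the key across the ciphertext: MUSZDCMUSZDCMU
T(19)−M(12): 7 → H
J(9)−U(20): -11≡15 → P
Z(25)−S(18): 7 → H
O(14)−Z(25): -11≡15 → P
C(2)−D(3): -1≡25 → Z
E(4)−C(2): 2 → C
D(3)−M(12): -9≡17 → R
T(19)−U(20): -1≡25 → Z
X(23)−S(18): 5 → F
I(8)−Z(25): -17≡9 → J
A(0)−D(3): -3≡23 → X
D(3)−C(2): 1 → B
S(18)−M(12): 6 → G
P(15)−U(20): -5≡21 → V

HPHPZCRZFJXBGV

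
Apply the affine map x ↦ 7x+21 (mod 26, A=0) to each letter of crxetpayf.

jkaxywvhe

c(2): 7·2+21=35≡9 → j
r(17): 7·17+21=140≡10 → k
x(23): 7·23+21=182≡0 → a
e(4): 7·4+21=49≡23 → x
t(19): 7·19+21=154≡24 → y
p(15): 7·15+21=126≡22 → w
a(0): 7·0+21=21 → v
y(24): 7·24+21=189≡7 → h
f(5): 7·5+21=56≡4 → e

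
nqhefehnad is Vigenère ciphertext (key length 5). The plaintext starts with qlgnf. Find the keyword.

Subtract each crib letter from the matching ciphertext letter (mod 26):
n(13)−q(16)=-3≡23 → x
q(16)−l(11)=5 → f
h(7)−g(6)=1 → b
e(4)−n(13)=-9≡17 → r
f(5)−f(5)=0 → a

xfbra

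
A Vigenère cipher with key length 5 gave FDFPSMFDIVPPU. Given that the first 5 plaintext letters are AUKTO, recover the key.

FJVWE

Subtract each crib letter from the matching ciphertext letter (mod 26):
F(5)−A(0)=5 → F
D(3)−U(20)=-17≡9 → J
F(5)−K(10)=-5≡21 → V
P(15)−T(19)=-4≡22 → W
S(18)−O(14)=4 → E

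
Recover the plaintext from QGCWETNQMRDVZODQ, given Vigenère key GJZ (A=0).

Repeat the key across the ciphertext: GJZGJZGJZGJZGJZG
Q(16)−G(6): 10 → K
G(6)−J(9): -3≡23 → X
C(2)−Z(25): -23≡3 → D
W(22)−G(6): 16 → Q
E(4)−J(9): -5≡21 → V
T(19)−Z(25): -6≡20 → U
N(13)−G(6): 7 → H
Q(16)−J(9): 7 → H
M(12)−Z(25): -13≡13 → N
R(17)−G(6): 11 → L
D(3)−J(9): -6≡20 → U
V(21)−Z(25): -4≡22 → W
Z(25)−G(6): 19 → T
O(14)−J(9): 5 → F
D(3)−Z(25): -22≡4 → E
Q(16)−G(6): 10 → K

KXDQVUHHNLUWTFEK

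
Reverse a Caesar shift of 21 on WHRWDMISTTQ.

W(22): 22−21=1 → B
H(7): 7−21=-14≡12 → M
R(17): 17−21=-4≡22 → W
W(22): 22−21=1 → B
D(3): 3−21=-18≡8 → I
M(12): 12−21=-9≡17 → R
I(8): 8−21=-13≡13 → N
S(18): 18−21=-3≡23 → X
T(19): 19−21=-2≡24 → Y
T(19): 19−21=-2≡24 → Y
Q(16): 16−21=-5≡21 → V

BMWBIRNXYYV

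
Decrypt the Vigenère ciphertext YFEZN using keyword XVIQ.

BKWJQ

Repeat the key across the ciphertext: XVIQX
Y(24)−X(23): 1 → B
F(5)−V(21): -16≡10 → K
E(4)−I(8): -4≡22 → W
Z(25)−Q(16): 9 → J
N(13)−X(23): -10≡16 → Q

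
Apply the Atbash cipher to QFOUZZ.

JULFAA

Q(16) → J(9)
F(5) → U(20)
O(14) → L(11)
U(20) → F(5)
Z(25) → A(0)
Z(25) → A(0)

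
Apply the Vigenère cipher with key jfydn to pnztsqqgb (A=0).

Repeat the key across the message: jfydnjfyd
p(15)+j(9): 24 → y
n(13)+f(5): 18 → s
z(25)+y(24): 49≡23 → x
t(19)+d(3): 22 → w
s(18)+n(13): 31≡5 → f
q(16)+j(9): 25 → z
q(16)+f(5): 21 → v
g(6)+y(24): 30≡4 → e
b(1)+d(3): 4 → e

ysxwfzvee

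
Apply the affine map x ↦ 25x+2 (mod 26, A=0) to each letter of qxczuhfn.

mfadivxp

q(16): 25·16+2=402≡12 → m
x(23): 25·23+2=577≡5 → f
c(2): 25·2+2=52≡0 → a
z(25): 25·25+2=627≡3 → d
u(20): 25·20+2=502≡8 → i
h(7): 25·7+2=177≡21 → v
f(5): 25·5+2=127≡23 → x
n(13): 25·13+2=327≡15 → p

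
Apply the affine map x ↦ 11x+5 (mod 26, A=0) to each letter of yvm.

y(24): 11·24+5=269≡9 → j
v(21): 11·21+5=236≡2 → c
m(12): 11·12+5=137≡7 → h

jch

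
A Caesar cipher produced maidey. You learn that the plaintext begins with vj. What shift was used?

From the crib: m(12)−v(21)=-9≡17, so the shift is 17.

17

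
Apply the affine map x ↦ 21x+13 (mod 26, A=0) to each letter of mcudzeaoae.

m(12): 21·12+13=265≡5 → f
c(2): 21·2+13=55≡3 → d
u(20): 21·20+13=433≡17 → r
d(3): 21·3+13=76≡24 → y
z(25): 21·25+13=538≡18 → s
e(4): 21·4+13=97≡19 → t
a(0): 21·0+13=13 → n
o(14): 21·14+13=307≡21 → v
a(0): 21·0+13=13 → n
e(4): 21·4+13=97≡19 → t

fdrystnvnt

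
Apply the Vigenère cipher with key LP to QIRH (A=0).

Repeat the key across the message: LPLP
Q(16)+L(11): 27≡1 → B
I(8)+P(15): 23 → X
R(17)+L(11): 28≡2 → C
H(7)+P(15): 22 → W

BXCW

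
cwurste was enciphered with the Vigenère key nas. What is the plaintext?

pwcesbr

Repeat the key across the ciphertext: nasnasn
c(2)−n(13): -11≡15 → p
w(22)−a(0): 22 → w
u(20)−s(18): 2 → c
r(17)−n(13): 4 → e
s(18)−a(0): 18 → s
t(19)−s(18): 1 → b
e(4)−n(13): -9≡17 → r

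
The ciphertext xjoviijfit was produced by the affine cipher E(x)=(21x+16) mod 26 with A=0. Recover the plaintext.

The inverse of 21 mod 26 is 5, since 21·5=105≡1. Apply D(y)=5·(y−16) mod 26:
x(23): 5·(23−16)=35≡9 → j
j(9): 5·(9−16)=-35≡17 → r
o(14): 5·(14−16)=-10≡16 → q
v(21): 5·(21−16)=25 → z
i(8): 5·(8−16)=-40≡12 → m
i(8): 5·(8−16)=-40≡12 → m
j(9): 5·(9−16)=-35≡17 → r
f(5): 5·(5−16)=-55≡23 → x
i(8): 5·(8−16)=-40≡12 → m
t(19): 5·(19−16)=15 → p

jrqzmmrxmp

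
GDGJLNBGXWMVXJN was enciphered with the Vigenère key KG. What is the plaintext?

WXWDBHRANQCPNDD

Repeat the key across the ciphertext: KGKGKGKGKGKGKGK
G(6)−K(10): -4≡22 → W
D(3)−G(6): -3≡23 → X
G(6)−K(10): -4≡22 → W
J(9)−G(6): 3 → D
L(11)−K(10): 1 → B
N(13)−G(6): 7 → H
B(1)−K(10): -9≡17 → R
G(6)−G(6): 0 → A
X(23)−K(10): 13 → N
W(22)−G(6): 16 → Q
M(12)−K(10): 2 → C
V(21)−G(6): 15 → P
X(23)−K(10): 13 → N
J(9)−G(6): 3 → D
N(13)−K(10): 3 → D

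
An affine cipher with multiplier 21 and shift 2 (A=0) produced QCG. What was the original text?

The inverse of 21 mod 26 is 5, since 21·5=105≡1. Apply D(y)=5·(y−2) mod 26:
Q(16): 5·(16−2)=70≡18 → S
C(2): 5·(2−2)=0 → A
G(6): 5·(6−2)=20 → U

SAU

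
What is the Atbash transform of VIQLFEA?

V(21) → E(4)
I(8) → R(17)
Q(16) → J(9)
L(11) → O(14)
F(5) → U(20)
E(4) → V(21)
A(0) → Z(25)

ERJOUVZ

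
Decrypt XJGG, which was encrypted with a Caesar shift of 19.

EQNN

X(23): 23−19=4 → E
J(9): 9−19=-10≡16 → Q
G(6): 6−19=-13≡13 → N
G(6): 6−19=-13≡13 → N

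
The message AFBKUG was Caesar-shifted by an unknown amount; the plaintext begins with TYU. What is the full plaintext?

From the crib: A(0)−T(19)=-19≡7, so the shift is 7.
Subtract 7 from each ciphertext letter:
A(0): 0−7=-7≡19 → T
F(5): 5−7=-2≡24 → Y
B(1): 1−7=-6≡20 → U
K(10): 10−7=3 → D
U(20): 20−7=13 → N
G(6): 6−7=-1≡25 → Z

TYUDNZ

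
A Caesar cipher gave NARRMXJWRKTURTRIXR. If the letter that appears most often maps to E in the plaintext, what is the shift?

The most frequent ciphertext letter is R (appears 6 times).
R is position 17; E is position 4.
Shift = 13.

13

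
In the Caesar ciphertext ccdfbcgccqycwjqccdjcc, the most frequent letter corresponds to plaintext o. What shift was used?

14

The most frequent ciphertext letter is c (appears 10 times).
c is position 2; o is position 14.
Shift = -12≡14.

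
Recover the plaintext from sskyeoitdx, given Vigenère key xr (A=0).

Repeat the key across the ciphertext: xrxrxrxrxr
s(18)−x(23): -5≡21 → v
s(18)−r(17): 1 → b
k(10)−x(23): -13≡13 → n
y(24)−r(17): 7 → h
e(4)−x(23): -19≡7 → h
o(14)−r(17): -3≡23 → x
i(8)−x(23): -15≡11 → l
t(19)−r(17): 2 → c
d(3)−x(23): -20≡6 → g
x(23)−r(17): 6 → g

vbnhhxlcgg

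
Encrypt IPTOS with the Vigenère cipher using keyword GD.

OSZRY

Repeat the key across the message: GDGDG
I(8)+G(6): 14 → O
P(15)+D(3): 18 → S
T(19)+G(6): 25 → Z
O(14)+D(3): 17 → R
S(18)+G(6): 24 → Y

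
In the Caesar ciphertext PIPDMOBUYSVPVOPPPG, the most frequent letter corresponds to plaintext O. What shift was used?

1

The most frequent ciphertext letter is P (appears 6 times).
P is position 15; O is position 14.
Shift = 1.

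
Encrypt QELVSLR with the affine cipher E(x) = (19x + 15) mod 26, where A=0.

HNQYTQA

Q(16): 19·16+15=319≡7 → H
E(4): 19·4+15=91≡13 → N
L(11): 19·11+15=224≡16 → Q
V(21): 19·21+15=414≡24 → Y
S(18): 19·18+15=357≡19 → T
L(11): 19·11+15=224≡16 → Q
R(17): 19·17+15=338≡0 → A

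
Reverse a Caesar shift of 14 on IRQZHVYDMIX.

I(8): 8−14=-6≡20 → U
R(17): 17−14=3 → D
Q(16): 16−14=2 → C
Z(25): 25−14=11 → L
H(7): 7−14=-7≡19 → T
V(21): 21−14=7 → H
Y(24): 24−14=10 → K
D(3): 3−14=-11≡15 → P
M(12): 12−14=-2≡24 → Y
I(8): 8−14=-6≡20 → U
X(23): 23−14=9 → J

UDCLTHKPYUJ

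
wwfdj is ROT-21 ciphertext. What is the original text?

bbkio

w(22): 22−21=1 → b
w(22): 22−21=1 → b
f(5): 5−21=-16≡10 → k
d(3): 3−21=-18≡8 → i
j(9): 9−21=-12≡14 → o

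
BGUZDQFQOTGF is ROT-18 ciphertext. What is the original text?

B(1): 1−18=-17≡9 → J
G(6): 6−18=-12≡14 → O
U(20): 20−18=2 → C
Z(25): 25−18=7 → H
D(3): 3−18=-15≡11 → L
Q(16): 16−18=-2≡24 → Y
F(5): 5−18=-13≡13 → N
Q(16): 16−18=-2≡24 → Y
O(14): 14−18=-4≡22 → W
T(19): 19−18=1 → B
G(6): 6−18=-12≡14 → O
F(5): 5−18=-13≡13 → N

JOCHLYNYWBON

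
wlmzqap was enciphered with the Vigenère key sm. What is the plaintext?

Repeat the key across the ciphertext: smsmsms
w(22)−s(18): 4 → e
l(11)−m(12): -1≡25 → z
m(12)−s(18): -6≡20 → u
z(25)−m(12): 13 → n
q(16)−s(18): -2≡24 → y
a(0)−m(12): -12≡14 → o
p(15)−s(18): -3≡23 → x

ezunyox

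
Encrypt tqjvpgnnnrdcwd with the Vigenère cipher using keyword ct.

vjlorzpgpkfvyw

Repeat the key across the message: ctctctctctctct
t(19)+c(2): 21 → v
q(16)+t(19): 35≡9 → j
j(9)+c(2): 11 → l
v(21)+t(19): 40≡14 → o
p(15)+c(2): 17 → r
g(6)+t(19): 25 → z
n(13)+c(2): 15 → p
n(13)+t(19): 32≡6 → g
n(13)+c(2): 15 → p
r(17)+t(19): 36≡10 → k
d(3)+c(2): 5 → f
c(2)+t(19): 21 → v
w(22)+c(2): 24 → y
d(3)+t(19): 22 → w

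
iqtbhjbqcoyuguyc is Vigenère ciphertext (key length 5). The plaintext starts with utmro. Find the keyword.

oxhkt

Subtract each crib letter from the matching ciphertext letter (mod 26):
i(8)−u(20)=-12≡14 → o
q(16)−t(19)=-3≡23 → x
t(19)−m(12)=7 → h
b(1)−r(17)=-16≡10 → k
h(7)−o(14)=-7≡19 → t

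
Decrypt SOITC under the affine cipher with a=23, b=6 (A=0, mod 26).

WGINK

The inverse of 23 mod 26 is 17, since 23·17=391≡1. Apply D(y)=17·(y−6) mod 26:
S(18): 17·(18−6)=204≡22 → W
O(14): 17·(14−6)=136≡6 → G
I(8): 17·(8−6)=34≡8 → I
T(19): 17·(19−6)=221≡13 → N
C(2): 17·(2−6)=-68≡10 → K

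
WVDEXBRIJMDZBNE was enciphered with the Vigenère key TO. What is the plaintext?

DHKQENYUQYKLIZL

Repeat the key across the ciphertext: TOTOTOTOTOTOTOT
W(22)−T(19): 3 → D
V(21)−O(14): 7 → H
D(3)−T(19): -16≡10 → K
E(4)−O(14): -10≡16 → Q
X(23)−T(19): 4 → E
B(1)−O(14): -13≡13 → N
R(17)−T(19): -2≡24 → Y
I(8)−O(14): -6≡20 → U
J(9)−T(19): -10≡16 → Q
M(12)−O(14): -2≡24 → Y
D(3)−T(19): -16≡10 → K
Z(25)−O(14): 11 → L
B(1)−T(19): -18≡8 → I
N(13)−O(14): -1≡25 → Z
E(4)−T(19): -15≡11 → L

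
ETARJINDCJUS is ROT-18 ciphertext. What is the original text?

MBIZRQVLKRCA

E(4): 4−18=-14≡12 → M
T(19): 19−18=1 → B
A(0): 0−18=-18≡8 → I
R(17): 17−18=-1≡25 → Z
J(9): 9−18=-9≡17 → R
I(8): 8−18=-10≡16 → Q
N(13): 13−18=-5≡21 → V
D(3): 3−18=-15≡11 → L
C(2): 2−18=-16≡10 → K
J(9): 9−18=-9≡17 → R
U(20): 20−18=2 → C
S(18): 18−18=0 → A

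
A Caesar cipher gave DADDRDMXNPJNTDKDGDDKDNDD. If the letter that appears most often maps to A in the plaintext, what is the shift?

3

The most frequent ciphertext letter is D (appears 11 times).
D is position 3; A is position 0.
Shift = 3.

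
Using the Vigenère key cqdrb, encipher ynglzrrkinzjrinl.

adjcathnzobzuzon

Repeat the key across the message: cqdrbcqdrbcqdrbc
y(24)+c(2): 26≡0 → a
n(13)+q(16): 29≡3 → d
g(6)+d(3): 9 → j
l(11)+r(17): 28≡2 → c
z(25)+b(1): 26≡0 → a
r(17)+c(2): 19 → t
r(17)+q(16): 33≡7 → h
k(10)+d(3): 13 → n
i(8)+r(17): 25 → z
n(13)+b(1): 14 → o
z(25)+c(2): 27≡1 → b
j(9)+q(16): 25 → z
r(17)+d(3): 20 → u
i(8)+r(17): 25 → z
n(13)+b(1): 14 → o
l(11)+c(2): 13 → n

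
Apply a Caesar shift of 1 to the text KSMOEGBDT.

K(10): 10+1=11 → L
S(18): 18+1=19 → T
M(12): 12+1=13 → N
O(14): 14+1=15 → P
E(4): 4+1=5 → F
G(6): 6+1=7 → H
B(1): 1+1=2 → C
D(3): 3+1=4 → E
T(19): 19+1=20 → U

LTNPFHCEU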